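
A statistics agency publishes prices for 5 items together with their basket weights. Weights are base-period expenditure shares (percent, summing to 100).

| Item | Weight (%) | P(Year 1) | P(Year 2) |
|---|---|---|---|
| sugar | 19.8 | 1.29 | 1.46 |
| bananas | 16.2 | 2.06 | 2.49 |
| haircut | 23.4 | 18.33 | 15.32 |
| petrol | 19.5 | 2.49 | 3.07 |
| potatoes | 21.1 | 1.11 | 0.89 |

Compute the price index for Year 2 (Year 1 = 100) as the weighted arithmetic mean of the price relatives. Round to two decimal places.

102.51

sugar: 19.8 × (1.46/1.29) = 19.8 × 1.131783 = 22.4093
bananas: 16.2 × (2.49/2.06) = 16.2 × 1.208738 = 19.5816
haircut: 23.4 × (15.32/18.33) = 23.4 × 0.835788 = 19.5574
petrol: 19.5 × (3.07/2.49) = 19.5 × 1.232932 = 24.0422
potatoes: 21.1 × (0.89/1.11) = 21.1 × 0.801802 = 16.9180
Index = Σ wᵢ·(p₁ᵢ/p₀ᵢ) = 22.4093 + 19.5816 + 19.5574 + 24.0422 + 16.9180 = 102.5085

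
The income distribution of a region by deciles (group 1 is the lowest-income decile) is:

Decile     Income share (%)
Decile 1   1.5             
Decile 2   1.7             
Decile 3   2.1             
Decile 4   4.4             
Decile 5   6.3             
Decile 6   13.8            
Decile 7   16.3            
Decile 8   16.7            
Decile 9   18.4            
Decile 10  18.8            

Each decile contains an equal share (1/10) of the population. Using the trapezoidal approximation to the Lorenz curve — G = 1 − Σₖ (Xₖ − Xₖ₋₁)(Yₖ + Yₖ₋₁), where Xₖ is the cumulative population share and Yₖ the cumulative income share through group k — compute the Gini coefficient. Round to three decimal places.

Cumulative income shares Yₖ: 0.0150, 0.0320, 0.0530, 0.0970, 0.1600, 0.2980, 0.4610, 0.6280, 0.8120, 1.0000
Σ (Xₖ−Xₖ₋₁)(Yₖ+Yₖ₋₁) = (1/10)(0.0150+0.0000) + (1/10)(0.0320+0.0150) + (1/10)(0.0530+0.0320) + (1/10)(0.0970+0.0530) + (1/10)(0.1600+0.0970) + (1/10)(0.2980+0.1600) + (1/10)(0.4610+0.2980) + (1/10)(0.6280+0.4610) + (1/10)(0.8120+0.6280) + (1/10)(1.0000+0.8120)
  = 0.0015 + 0.0047 + 0.0085 + 0.0150 + 0.0257 + 0.0458 + 0.0759 + 0.1089 + 0.1440 + 0.1812 = 0.6112
G = 1 − 0.6112 = 0.3888

0.389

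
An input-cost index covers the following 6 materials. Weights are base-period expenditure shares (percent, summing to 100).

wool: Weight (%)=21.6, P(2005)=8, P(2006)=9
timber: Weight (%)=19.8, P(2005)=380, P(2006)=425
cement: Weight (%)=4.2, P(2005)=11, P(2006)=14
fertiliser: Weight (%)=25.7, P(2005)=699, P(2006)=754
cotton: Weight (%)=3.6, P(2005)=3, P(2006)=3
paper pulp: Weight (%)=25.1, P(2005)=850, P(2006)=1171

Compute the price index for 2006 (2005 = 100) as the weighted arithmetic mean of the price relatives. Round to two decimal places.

wool: 21.6 × (9/8) = 21.6 × 1.125000 = 24.3000
timber: 19.8 × (425/380) = 19.8 × 1.118421 = 22.1447
cement: 4.2 × (14/11) = 4.2 × 1.272727 = 5.3455
fertiliser: 25.7 × (754/699) = 25.7 × 1.078684 = 27.7222
cotton: 3.6 × (3/3) = 3.6 × 1.000000 = 3.6000
paper pulp: 25.1 × (1171/850) = 25.1 × 1.377647 = 34.5789
Index = Σ wᵢ·(p₁ᵢ/p₀ᵢ) = 24.3000 + 22.1447 + 5.3455 + 27.7222 + 3.6000 + 34.5789 = 117.6913

117.69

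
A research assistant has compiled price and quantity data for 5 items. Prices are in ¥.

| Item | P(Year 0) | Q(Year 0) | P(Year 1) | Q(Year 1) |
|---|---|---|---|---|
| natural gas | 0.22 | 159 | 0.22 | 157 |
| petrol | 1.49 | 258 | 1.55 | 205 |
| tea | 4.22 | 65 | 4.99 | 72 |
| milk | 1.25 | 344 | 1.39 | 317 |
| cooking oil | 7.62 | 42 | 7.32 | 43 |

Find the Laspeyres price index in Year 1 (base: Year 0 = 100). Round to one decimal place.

107.0

Laspeyres price index uses base-period quantities as weights.
ΣP(Year 1)·Q(Year 0) = 0.22×159 + 1.55×258 + 4.99×65 + 1.39×344 + 7.32×42 = 34.98 + 399.9 + 324.35 + 478.16 + 307.44 = 1544.83
ΣP(Year 0)·Q(Year 0) = 0.22×159 + 1.49×258 + 4.22×65 + 1.25×344 + 7.62×42 = 34.98 + 384.42 + 274.3 + 430 + 320.04 = 1443.74
Index = 1544.83 / 1443.74 × 100 = 107.0020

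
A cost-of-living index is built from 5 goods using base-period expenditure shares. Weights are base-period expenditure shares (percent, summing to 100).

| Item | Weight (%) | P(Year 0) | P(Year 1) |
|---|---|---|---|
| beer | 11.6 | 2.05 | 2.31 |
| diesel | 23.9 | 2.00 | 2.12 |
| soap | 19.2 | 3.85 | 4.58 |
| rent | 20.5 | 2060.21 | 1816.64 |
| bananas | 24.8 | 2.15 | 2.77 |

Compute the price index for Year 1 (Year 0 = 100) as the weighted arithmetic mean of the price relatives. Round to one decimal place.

beer: 11.6 × (2.31/2.05) = 11.6 × 1.126829 = 13.0712
diesel: 23.9 × (2.12/2.00) = 23.9 × 1.060000 = 25.3340
soap: 19.2 × (4.58/3.85) = 19.2 × 1.189610 = 22.8405
rent: 20.5 × (1816.64/2060.21) = 20.5 × 0.881774 = 18.0764
bananas: 24.8 × (2.77/2.15) = 24.8 × 1.288372 = 31.9516
Index = Σ wᵢ·(p₁ᵢ/p₀ᵢ) = 13.0712 + 25.3340 + 22.8405 + 18.0764 + 31.9516 = 111.2737

111.3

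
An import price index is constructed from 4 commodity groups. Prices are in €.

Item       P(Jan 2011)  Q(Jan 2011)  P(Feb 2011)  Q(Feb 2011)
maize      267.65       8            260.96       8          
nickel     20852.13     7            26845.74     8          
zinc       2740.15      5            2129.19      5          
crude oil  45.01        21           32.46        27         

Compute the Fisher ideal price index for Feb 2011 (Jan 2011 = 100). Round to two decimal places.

Laspeyres component (base-period weights):
ΣP(Feb 2011)Q(Jan 2011) = 260.96×8 + 26845.74×7 + 2129.19×5 + 32.46×21 = 2087.68 + 187920.18 + 10645.95 + 681.66 = 201335.47
ΣP(Jan 2011)Q(Jan 2011) = 267.65×8 + 20852.13×7 + 2740.15×5 + 45.01×21 = 2141.2 + 145964.91 + 13700.75 + 945.21 = 162752.07
L = 201335.47 / 162752.07 × 100 = 123.7069
Paasche component (current-period weights):
ΣP(Feb 2011)Q(Feb 2011) = 260.96×8 + 26845.74×8 + 2129.19×5 + 32.46×27 = 2087.68 + 214765.92 + 10645.95 + 876.42 = 228375.97
ΣP(Jan 2011)Q(Feb 2011) = 267.65×8 + 20852.13×8 + 2740.15×5 + 45.01×27 = 2141.2 + 166817.04 + 13700.75 + 1215.27 = 183874.26
P = 228375.97 / 183874.26 × 100 = 124.2023
Fisher = √(L × P) = √(123.7069 × 124.2023) = 123.9543

123.95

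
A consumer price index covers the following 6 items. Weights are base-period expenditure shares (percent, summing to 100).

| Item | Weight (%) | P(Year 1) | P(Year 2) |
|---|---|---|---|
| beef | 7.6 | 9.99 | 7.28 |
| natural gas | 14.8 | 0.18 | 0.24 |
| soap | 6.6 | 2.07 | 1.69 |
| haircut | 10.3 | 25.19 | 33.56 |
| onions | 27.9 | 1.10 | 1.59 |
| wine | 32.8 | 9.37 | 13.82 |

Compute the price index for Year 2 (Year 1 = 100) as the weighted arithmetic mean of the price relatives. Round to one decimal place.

133.1

beef: 7.6 × (7.28/9.99) = 7.6 × 0.728729 = 5.5383
natural gas: 14.8 × (0.24/0.18) = 14.8 × 1.333333 = 19.7333
soap: 6.6 × (1.69/2.07) = 6.6 × 0.816425 = 5.3884
haircut: 10.3 × (33.56/25.19) = 10.3 × 1.332275 = 13.7224
onions: 27.9 × (1.59/1.10) = 27.9 × 1.445455 = 40.3282
wine: 32.8 × (13.82/9.37) = 32.8 × 1.474920 = 48.3774
Index = Σ wᵢ·(p₁ᵢ/p₀ᵢ) = 5.5383 + 19.7333 + 5.3884 + 13.7224 + 40.3282 + 48.3774 = 133.0881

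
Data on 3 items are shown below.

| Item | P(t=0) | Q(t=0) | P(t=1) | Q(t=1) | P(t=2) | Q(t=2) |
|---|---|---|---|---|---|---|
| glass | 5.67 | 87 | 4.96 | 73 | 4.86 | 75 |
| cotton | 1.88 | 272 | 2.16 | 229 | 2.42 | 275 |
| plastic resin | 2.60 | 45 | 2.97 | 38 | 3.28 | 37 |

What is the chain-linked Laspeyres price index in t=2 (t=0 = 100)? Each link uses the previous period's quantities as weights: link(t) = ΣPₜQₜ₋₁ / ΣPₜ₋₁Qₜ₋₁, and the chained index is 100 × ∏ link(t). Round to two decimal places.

109.55

Link t=0→t=1:
ΣP(t=1)Q(t=0) = 4.96×87 + 2.16×272 + 2.97×45 = 431.52 + 587.52 + 133.65 = 1152.69
ΣP(t=0)Q(t=0) = 5.67×87 + 1.88×272 + 2.60×45 = 493.29 + 511.36 + 117 = 1121.65
link = 1152.69/1121.65 = 1.027674
Link t=1→t=2:
ΣP(t=2)Q(t=1) = 4.86×73 + 2.42×229 + 3.28×38 = 354.78 + 554.18 + 124.64 = 1033.6
ΣP(t=1)Q(t=1) = 4.96×73 + 2.16×229 + 2.97×38 = 362.08 + 494.64 + 112.86 = 969.58
link = 1033.6/969.58 = 1.066029
Chained index = 100 × 1.027674 × 1.066029 = 109.5529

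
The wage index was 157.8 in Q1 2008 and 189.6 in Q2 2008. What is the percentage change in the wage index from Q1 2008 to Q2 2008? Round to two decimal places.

Change = (189.6 − 157.8) / 157.8 × 100
       = 31.8 / 157.8 × 100 = 20.1521%

20.15%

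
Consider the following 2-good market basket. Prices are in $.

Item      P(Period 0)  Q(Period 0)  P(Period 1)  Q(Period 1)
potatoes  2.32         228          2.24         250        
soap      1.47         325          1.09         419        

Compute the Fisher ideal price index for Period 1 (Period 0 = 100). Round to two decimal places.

85.47

Laspeyres component (base-period weights):
ΣP(Period 1)Q(Period 0) = 2.24×228 + 1.09×325 = 510.72 + 354.25 = 864.97
ΣP(Period 0)Q(Period 0) = 2.32×228 + 1.47×325 = 528.96 + 477.75 = 1006.71
L = 864.97 / 1006.71 × 100 = 85.9205
Paasche component (current-period weights):
ΣP(Period 1)Q(Period 1) = 2.24×250 + 1.09×419 = 560 + 456.71 = 1016.71
ΣP(Period 0)Q(Period 1) = 2.32×250 + 1.47×419 = 580 + 615.93 = 1195.93
P = 1016.71 / 1195.93 × 100 = 85.0142
Fisher = √(L × P) = √(85.9205 × 85.0142) = 85.4661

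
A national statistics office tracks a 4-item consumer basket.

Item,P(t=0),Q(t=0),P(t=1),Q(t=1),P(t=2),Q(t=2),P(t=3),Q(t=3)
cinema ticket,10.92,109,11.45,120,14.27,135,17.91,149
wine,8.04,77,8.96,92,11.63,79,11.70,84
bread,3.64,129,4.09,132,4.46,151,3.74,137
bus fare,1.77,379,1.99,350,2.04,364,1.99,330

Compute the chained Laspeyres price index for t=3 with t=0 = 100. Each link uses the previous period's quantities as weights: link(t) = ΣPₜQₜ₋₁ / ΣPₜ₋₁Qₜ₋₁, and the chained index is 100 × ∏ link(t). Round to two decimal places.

141.10

Link t=0→t=1:
ΣP(t=1)Q(t=0) = 11.45×109 + 8.96×77 + 4.09×129 + 1.99×379 = 1248.05 + 689.92 + 527.61 + 754.21 = 3219.79
ΣP(t=0)Q(t=0) = 10.92×109 + 8.04×77 + 3.64×129 + 1.77×379 = 1190.28 + 619.08 + 469.56 + 670.83 = 2949.75
link = 3219.79/2949.75 = 1.091547
Link t=1→t=2:
ΣP(t=2)Q(t=1) = 14.27×120 + 11.63×92 + 4.46×132 + 2.04×350 = 1712.4 + 1069.96 + 588.72 + 714 = 4085.08
ΣP(t=1)Q(t=1) = 11.45×120 + 8.96×92 + 4.09×132 + 1.99×350 = 1374 + 824.32 + 539.88 + 696.5 = 3434.7
link = 4085.08/3434.7 = 1.189356
Link t=2→t=3:
ΣP(t=3)Q(t=2) = 17.91×135 + 11.70×79 + 3.74×151 + 1.99×364 = 2417.85 + 924.3 + 564.74 + 724.36 = 4631.25
ΣP(t=2)Q(t=2) = 14.27×135 + 11.63×79 + 4.46×151 + 2.04×364 = 1926.45 + 918.77 + 673.46 + 742.56 = 4261.24
link = 4631.25/4261.24 = 1.086832
Chained index = 100 × 1.091547 × 1.189356 × 1.086832 = 141.0965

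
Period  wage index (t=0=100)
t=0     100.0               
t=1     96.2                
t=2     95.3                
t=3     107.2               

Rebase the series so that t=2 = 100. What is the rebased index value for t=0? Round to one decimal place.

104.9

Rebased(t=0) = 100.0 / 95.3 × 100 = 104.9318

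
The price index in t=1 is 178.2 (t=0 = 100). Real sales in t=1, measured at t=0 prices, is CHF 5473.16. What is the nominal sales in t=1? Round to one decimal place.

Nominal = Real × (Index/100) = 5473.16 × (178.2/100)
        = 5473.16 × 1.782 = 9753.1711

9753.2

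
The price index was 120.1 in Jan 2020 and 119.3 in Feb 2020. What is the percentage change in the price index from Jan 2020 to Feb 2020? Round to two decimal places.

-0.67%

Change = (119.3 − 120.1) / 120.1 × 100
       = -0.8 / 120.1 × 100 = -0.6661%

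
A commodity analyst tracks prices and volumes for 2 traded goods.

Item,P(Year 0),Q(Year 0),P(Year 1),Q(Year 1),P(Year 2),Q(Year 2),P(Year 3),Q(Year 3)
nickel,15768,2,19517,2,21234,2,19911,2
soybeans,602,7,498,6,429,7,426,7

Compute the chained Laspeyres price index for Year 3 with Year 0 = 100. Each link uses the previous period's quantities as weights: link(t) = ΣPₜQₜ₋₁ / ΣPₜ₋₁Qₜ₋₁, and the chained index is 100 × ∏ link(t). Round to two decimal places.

120.01

Link Year 0→Year 1:
ΣP(Year 1)Q(Year 0) = 19517×2 + 498×7 = 39034 + 3486 = 42520
ΣP(Year 0)Q(Year 0) = 15768×2 + 602×7 = 31536 + 4214 = 35750
link = 42520/35750 = 1.189371
Link Year 1→Year 2:
ΣP(Year 2)Q(Year 1) = 21234×2 + 429×6 = 42468 + 2574 = 45042
ΣP(Year 1)Q(Year 1) = 19517×2 + 498×6 = 39034 + 2988 = 42022
link = 45042/42022 = 1.071867
Link Year 2→Year 3:
ΣP(Year 3)Q(Year 2) = 19911×2 + 426×7 = 39822 + 2982 = 42804
ΣP(Year 2)Q(Year 2) = 21234×2 + 429×7 = 42468 + 3003 = 45471
link = 42804/45471 = 0.941347
Chained index = 100 × 1.189371 × 1.071867 × 0.941347 = 120.0074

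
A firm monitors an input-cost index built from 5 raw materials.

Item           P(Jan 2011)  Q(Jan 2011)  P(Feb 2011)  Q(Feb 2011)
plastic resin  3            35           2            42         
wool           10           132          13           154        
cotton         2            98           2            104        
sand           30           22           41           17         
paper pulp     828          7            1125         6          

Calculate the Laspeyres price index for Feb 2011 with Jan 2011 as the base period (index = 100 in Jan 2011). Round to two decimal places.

133.21

Laspeyres price index uses base-period quantities as weights.
ΣP(Feb 2011)·Q(Jan 2011) = 2×35 + 13×132 + 2×98 + 41×22 + 1125×7 = 70 + 1716 + 196 + 902 + 7875 = 10759
ΣP(Jan 2011)·Q(Jan 2011) = 3×35 + 10×132 + 2×98 + 30×22 + 828×7 = 105 + 1320 + 196 + 660 + 5796 = 8077
Index = 10759 / 8077 × 100 = 133.2054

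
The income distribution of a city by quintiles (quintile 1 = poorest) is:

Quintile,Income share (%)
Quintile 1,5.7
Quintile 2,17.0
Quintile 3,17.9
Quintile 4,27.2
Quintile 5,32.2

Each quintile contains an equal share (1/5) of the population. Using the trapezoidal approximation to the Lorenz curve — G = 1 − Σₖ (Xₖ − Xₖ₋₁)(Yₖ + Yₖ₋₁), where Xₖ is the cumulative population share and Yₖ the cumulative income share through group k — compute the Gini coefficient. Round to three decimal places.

0.253

Cumulative income shares Yₖ: 0.0570, 0.2270, 0.4060, 0.6780, 1.0000
Σ (Xₖ−Xₖ₋₁)(Yₖ+Yₖ₋₁) = (1/5)(0.0570+0.0000) + (1/5)(0.2270+0.0570) + (1/5)(0.4060+0.2270) + (1/5)(0.6780+0.4060) + (1/5)(1.0000+0.6780)
  = 0.0114 + 0.0568 + 0.1266 + 0.2168 + 0.3356 = 0.7472
G = 1 − 0.7472 = 0.2528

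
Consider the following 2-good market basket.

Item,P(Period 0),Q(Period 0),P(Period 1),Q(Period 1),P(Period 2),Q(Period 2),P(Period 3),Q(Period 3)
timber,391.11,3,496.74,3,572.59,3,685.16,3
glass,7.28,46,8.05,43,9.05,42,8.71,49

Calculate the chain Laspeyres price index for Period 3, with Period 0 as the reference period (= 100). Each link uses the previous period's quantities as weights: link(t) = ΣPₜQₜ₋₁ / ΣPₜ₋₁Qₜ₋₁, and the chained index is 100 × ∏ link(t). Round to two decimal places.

Link Period 0→Period 1:
ΣP(Period 1)Q(Period 0) = 496.74×3 + 8.05×46 = 1490.22 + 370.3 = 1860.52
ΣP(Period 0)Q(Period 0) = 391.11×3 + 7.28×46 = 1173.33 + 334.88 = 1508.21
link = 1860.52/1508.21 = 1.233595
Link Period 1→Period 2:
ΣP(Period 2)Q(Period 1) = 572.59×3 + 9.05×43 = 1717.77 + 389.15 = 2106.92
ΣP(Period 1)Q(Period 1) = 496.74×3 + 8.05×43 = 1490.22 + 346.15 = 1836.37
link = 2106.92/1836.37 = 1.147329
Link Period 2→Period 3:
ΣP(Period 3)Q(Period 2) = 685.16×3 + 8.71×42 = 2055.48 + 365.82 = 2421.3
ΣP(Period 2)Q(Period 2) = 572.59×3 + 9.05×42 = 1717.77 + 380.1 = 2097.87
link = 2421.3/2097.87 = 1.154171
Chained index = 100 × 1.233595 × 1.147329 × 1.154171 = 163.3542

163.35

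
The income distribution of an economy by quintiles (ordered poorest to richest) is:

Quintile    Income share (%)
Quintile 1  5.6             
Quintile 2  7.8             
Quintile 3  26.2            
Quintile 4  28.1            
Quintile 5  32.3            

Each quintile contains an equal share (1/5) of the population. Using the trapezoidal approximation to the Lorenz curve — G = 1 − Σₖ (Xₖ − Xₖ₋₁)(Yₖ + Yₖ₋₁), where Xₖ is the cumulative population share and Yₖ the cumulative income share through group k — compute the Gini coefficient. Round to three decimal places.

0.295

Cumulative income shares Yₖ: 0.0560, 0.1340, 0.3960, 0.6770, 1.0000
Σ (Xₖ−Xₖ₋₁)(Yₖ+Yₖ₋₁) = (1/5)(0.0560+0.0000) + (1/5)(0.1340+0.0560) + (1/5)(0.3960+0.1340) + (1/5)(0.6770+0.3960) + (1/5)(1.0000+0.6770)
  = 0.0112 + 0.0380 + 0.1060 + 0.2146 + 0.3354 = 0.7052
G = 1 − 0.7052 = 0.2948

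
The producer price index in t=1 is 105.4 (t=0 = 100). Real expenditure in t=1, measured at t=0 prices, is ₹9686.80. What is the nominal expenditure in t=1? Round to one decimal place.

10209.9

Nominal = Real × (Index/100) = 9686.80 × (105.4/100)
        = 9686.80 × 1.054 = 10209.8872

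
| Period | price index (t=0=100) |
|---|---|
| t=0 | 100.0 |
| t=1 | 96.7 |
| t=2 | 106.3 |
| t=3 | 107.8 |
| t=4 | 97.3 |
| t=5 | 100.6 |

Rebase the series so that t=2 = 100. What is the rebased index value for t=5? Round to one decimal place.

Rebased(t=5) = 100.6 / 106.3 × 100 = 94.6378

94.6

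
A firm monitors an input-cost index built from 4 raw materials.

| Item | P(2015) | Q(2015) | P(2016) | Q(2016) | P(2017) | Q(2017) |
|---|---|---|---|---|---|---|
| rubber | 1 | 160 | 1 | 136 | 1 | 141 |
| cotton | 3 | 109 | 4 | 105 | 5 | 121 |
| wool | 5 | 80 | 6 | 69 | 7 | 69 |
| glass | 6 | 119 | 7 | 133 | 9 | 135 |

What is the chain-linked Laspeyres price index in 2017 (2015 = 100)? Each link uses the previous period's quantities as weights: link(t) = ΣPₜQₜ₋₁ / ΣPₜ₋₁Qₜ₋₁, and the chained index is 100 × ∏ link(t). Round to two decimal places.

146.84

Link 2015→2016:
ΣP(2016)Q(2015) = 1×160 + 4×109 + 6×80 + 7×119 = 160 + 436 + 480 + 833 = 1909
ΣP(2015)Q(2015) = 1×160 + 3×109 + 5×80 + 6×119 = 160 + 327 + 400 + 714 = 1601
link = 1909/1601 = 1.192380
Link 2016→2017:
ΣP(2017)Q(2016) = 1×136 + 5×105 + 7×69 + 9×133 = 136 + 525 + 483 + 1197 = 2341
ΣP(2016)Q(2016) = 1×136 + 4×105 + 6×69 + 7×133 = 136 + 420 + 414 + 931 = 1901
link = 2341/1901 = 1.231457
Chained index = 100 × 1.192380 × 1.231457 = 146.8365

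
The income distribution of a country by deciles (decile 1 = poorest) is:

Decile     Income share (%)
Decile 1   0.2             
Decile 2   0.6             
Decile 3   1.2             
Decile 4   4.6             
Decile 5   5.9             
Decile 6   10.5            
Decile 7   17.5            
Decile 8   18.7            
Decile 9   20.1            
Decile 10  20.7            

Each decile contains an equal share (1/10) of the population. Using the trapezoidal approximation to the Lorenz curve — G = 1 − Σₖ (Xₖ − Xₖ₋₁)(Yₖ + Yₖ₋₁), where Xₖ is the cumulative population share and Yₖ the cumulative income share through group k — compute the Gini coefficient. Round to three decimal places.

0.452

Cumulative income shares Yₖ: 0.0020, 0.0080, 0.0200, 0.0660, 0.1250, 0.2300, 0.4050, 0.5920, 0.7930, 1.0000
Σ (Xₖ−Xₖ₋₁)(Yₖ+Yₖ₋₁) = (1/10)(0.0020+0.0000) + (1/10)(0.0080+0.0020) + (1/10)(0.0200+0.0080) + (1/10)(0.0660+0.0200) + (1/10)(0.1250+0.0660) + (1/10)(0.2300+0.1250) + (1/10)(0.4050+0.2300) + (1/10)(0.5920+0.4050) + (1/10)(0.7930+0.5920) + (1/10)(1.0000+0.7930)
  = 0.0002 + 0.0010 + 0.0028 + 0.0086 + 0.0191 + 0.0355 + 0.0635 + 0.0997 + 0.1385 + 0.1793 = 0.5482
G = 1 − 0.5482 = 0.4518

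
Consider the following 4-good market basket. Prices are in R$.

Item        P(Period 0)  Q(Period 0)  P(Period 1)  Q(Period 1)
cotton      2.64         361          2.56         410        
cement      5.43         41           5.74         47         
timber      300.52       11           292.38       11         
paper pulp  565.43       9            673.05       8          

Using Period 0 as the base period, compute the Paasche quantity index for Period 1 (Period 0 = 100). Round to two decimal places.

95.08

Paasche quantity index uses current-period prices as weights.
ΣP(Period 1)·Q(Period 1) = 2.56×410 + 5.74×47 + 292.38×11 + 673.05×8 = 1049.6 + 269.78 + 3216.18 + 5384.4 = 9919.96
ΣP(Period 1)·Q(Period 0) = 2.56×361 + 5.74×41 + 292.38×11 + 673.05×9 = 924.16 + 235.34 + 3216.18 + 6057.45 = 10433.13
Index = 9919.96 / 10433.13 × 100 = 95.0813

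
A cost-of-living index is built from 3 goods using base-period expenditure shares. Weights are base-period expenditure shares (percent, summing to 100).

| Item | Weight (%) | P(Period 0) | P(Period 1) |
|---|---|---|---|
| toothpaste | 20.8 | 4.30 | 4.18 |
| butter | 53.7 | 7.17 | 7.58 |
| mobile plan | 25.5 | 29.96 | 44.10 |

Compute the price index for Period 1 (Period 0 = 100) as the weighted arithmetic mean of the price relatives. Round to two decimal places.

114.53

toothpaste: 20.8 × (4.18/4.30) = 20.8 × 0.972093 = 20.2195
butter: 53.7 × (7.58/7.17) = 53.7 × 1.057183 = 56.7707
mobile plan: 25.5 × (44.10/29.96) = 25.5 × 1.471963 = 37.5350
Index = Σ wᵢ·(p₁ᵢ/p₀ᵢ) = 20.2195 + 56.7707 + 37.5350 = 114.5253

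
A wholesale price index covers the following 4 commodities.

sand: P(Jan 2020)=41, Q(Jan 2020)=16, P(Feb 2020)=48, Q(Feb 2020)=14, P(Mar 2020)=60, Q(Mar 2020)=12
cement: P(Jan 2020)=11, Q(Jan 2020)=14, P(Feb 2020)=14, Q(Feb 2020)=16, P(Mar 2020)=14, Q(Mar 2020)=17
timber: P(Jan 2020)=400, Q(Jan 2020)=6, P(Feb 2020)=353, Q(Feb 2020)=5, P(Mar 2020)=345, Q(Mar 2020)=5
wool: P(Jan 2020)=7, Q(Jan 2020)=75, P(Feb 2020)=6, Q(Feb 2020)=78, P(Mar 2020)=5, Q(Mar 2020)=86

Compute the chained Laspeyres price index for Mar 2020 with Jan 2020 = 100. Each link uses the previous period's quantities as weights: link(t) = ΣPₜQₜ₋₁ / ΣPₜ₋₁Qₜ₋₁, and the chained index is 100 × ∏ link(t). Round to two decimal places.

96.08

Link Jan 2020→Feb 2020:
ΣP(Feb 2020)Q(Jan 2020) = 48×16 + 14×14 + 353×6 + 6×75 = 768 + 196 + 2118 + 450 = 3532
ΣP(Jan 2020)Q(Jan 2020) = 41×16 + 11×14 + 400×6 + 7×75 = 656 + 154 + 2400 + 525 = 3735
link = 3532/3735 = 0.945649
Link Feb 2020→Mar 2020:
ΣP(Mar 2020)Q(Feb 2020) = 60×14 + 14×16 + 345×5 + 5×78 = 840 + 224 + 1725 + 390 = 3179
ΣP(Feb 2020)Q(Feb 2020) = 48×14 + 14×16 + 353×5 + 6×78 = 672 + 224 + 1765 + 468 = 3129
link = 3179/3129 = 1.015980
Chained index = 100 × 0.945649 × 1.015980 = 96.0760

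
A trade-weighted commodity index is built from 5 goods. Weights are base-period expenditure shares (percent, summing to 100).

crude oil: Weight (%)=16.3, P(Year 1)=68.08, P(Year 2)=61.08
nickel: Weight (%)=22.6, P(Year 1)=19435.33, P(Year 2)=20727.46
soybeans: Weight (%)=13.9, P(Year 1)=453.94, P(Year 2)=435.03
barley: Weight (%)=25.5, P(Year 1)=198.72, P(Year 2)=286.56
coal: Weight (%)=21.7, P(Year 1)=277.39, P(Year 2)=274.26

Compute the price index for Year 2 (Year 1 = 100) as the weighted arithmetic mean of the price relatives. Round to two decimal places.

110.27

crude oil: 16.3 × (61.08/68.08) = 16.3 × 0.897180 = 14.6240
nickel: 22.6 × (20727.46/19435.33) = 22.6 × 1.066484 = 24.1025
soybeans: 13.9 × (435.03/453.94) = 13.9 × 0.958343 = 13.3210
barley: 25.5 × (286.56/198.72) = 25.5 × 1.442029 = 36.7717
coal: 21.7 × (274.26/277.39) = 21.7 × 0.988716 = 21.4551
Index = Σ wᵢ·(p₁ᵢ/p₀ᵢ) = 14.6240 + 24.1025 + 13.3210 + 36.7717 + 21.4551 = 110.2744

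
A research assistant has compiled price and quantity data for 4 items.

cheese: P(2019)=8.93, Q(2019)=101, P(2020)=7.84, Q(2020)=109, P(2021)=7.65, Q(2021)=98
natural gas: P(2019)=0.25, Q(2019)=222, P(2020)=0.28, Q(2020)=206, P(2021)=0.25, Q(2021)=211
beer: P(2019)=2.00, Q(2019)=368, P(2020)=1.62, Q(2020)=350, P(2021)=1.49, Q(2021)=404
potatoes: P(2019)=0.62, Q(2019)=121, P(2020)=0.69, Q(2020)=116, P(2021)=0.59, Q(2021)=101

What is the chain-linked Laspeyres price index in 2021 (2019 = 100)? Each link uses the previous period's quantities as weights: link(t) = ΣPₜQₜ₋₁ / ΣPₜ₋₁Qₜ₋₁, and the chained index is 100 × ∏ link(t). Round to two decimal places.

82.05

Link 2019→2020:
ΣP(2020)Q(2019) = 7.84×101 + 0.28×222 + 1.62×368 + 0.69×121 = 791.84 + 62.16 + 596.16 + 83.49 = 1533.65
ΣP(2019)Q(2019) = 8.93×101 + 0.25×222 + 2.00×368 + 0.62×121 = 901.93 + 55.5 + 736 + 75.02 = 1768.45
link = 1533.65/1768.45 = 0.867228
Link 2020→2021:
ΣP(2021)Q(2020) = 7.65×109 + 0.25×206 + 1.49×350 + 0.59×116 = 833.85 + 51.5 + 521.5 + 68.44 = 1475.29
ΣP(2020)Q(2020) = 7.84×109 + 0.28×206 + 1.62×350 + 0.69×116 = 854.56 + 57.68 + 567 + 80.04 = 1559.28
link = 1475.29/1559.28 = 0.946135
Chained index = 100 × 0.867228 × 0.946135 = 82.0515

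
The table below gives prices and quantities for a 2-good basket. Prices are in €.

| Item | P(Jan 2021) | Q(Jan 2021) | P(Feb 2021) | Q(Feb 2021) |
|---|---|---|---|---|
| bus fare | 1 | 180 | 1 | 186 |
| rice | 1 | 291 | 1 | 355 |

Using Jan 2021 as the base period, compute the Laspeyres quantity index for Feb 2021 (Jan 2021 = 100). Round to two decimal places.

Laspeyres quantity index uses base-period prices as weights.
ΣP(Jan 2021)·Q(Feb 2021) = 1×186 + 1×355 = 186 + 355 = 541
ΣP(Jan 2021)·Q(Jan 2021) = 1×180 + 1×291 = 180 + 291 = 471
Index = 541 / 471 × 100 = 114.8620

114.86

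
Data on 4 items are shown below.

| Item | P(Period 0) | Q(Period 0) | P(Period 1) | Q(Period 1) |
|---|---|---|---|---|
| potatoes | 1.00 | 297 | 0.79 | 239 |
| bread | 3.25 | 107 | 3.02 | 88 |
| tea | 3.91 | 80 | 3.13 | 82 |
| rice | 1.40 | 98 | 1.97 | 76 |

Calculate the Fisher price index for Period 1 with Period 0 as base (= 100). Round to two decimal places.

Laspeyres component (base-period weights):
ΣP(Period 1)Q(Period 0) = 0.79×297 + 3.02×107 + 3.13×80 + 1.97×98 = 234.63 + 323.14 + 250.4 + 193.06 = 1001.23
ΣP(Period 0)Q(Period 0) = 1.00×297 + 3.25×107 + 3.91×80 + 1.40×98 = 297 + 347.75 + 312.8 + 137.2 = 1094.75
L = 1001.23 / 1094.75 × 100 = 91.4574
Paasche component (current-period weights):
ΣP(Period 1)Q(Period 1) = 0.79×239 + 3.02×88 + 3.13×82 + 1.97×76 = 188.81 + 265.76 + 256.66 + 149.72 = 860.95
ΣP(Period 0)Q(Period 1) = 1.00×239 + 3.25×88 + 3.91×82 + 1.40×76 = 239 + 286 + 320.62 + 106.4 = 952.02
P = 860.95 / 952.02 × 100 = 90.4340
Fisher = √(L × P) = √(91.4574 × 90.4340) = 90.9443

90.94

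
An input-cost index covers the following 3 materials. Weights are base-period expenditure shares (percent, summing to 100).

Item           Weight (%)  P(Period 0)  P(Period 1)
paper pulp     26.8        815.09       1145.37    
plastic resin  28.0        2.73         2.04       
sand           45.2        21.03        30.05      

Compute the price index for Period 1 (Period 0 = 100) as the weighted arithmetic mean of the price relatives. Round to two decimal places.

123.17

paper pulp: 26.8 × (1145.37/815.09) = 26.8 × 1.405207 = 37.6595
plastic resin: 28.0 × (2.04/2.73) = 28.0 × 0.747253 = 20.9231
sand: 45.2 × (30.05/21.03) = 45.2 × 1.428911 = 64.5868
Index = Σ wᵢ·(p₁ᵢ/p₀ᵢ) = 37.6595 + 20.9231 + 64.5868 = 123.1694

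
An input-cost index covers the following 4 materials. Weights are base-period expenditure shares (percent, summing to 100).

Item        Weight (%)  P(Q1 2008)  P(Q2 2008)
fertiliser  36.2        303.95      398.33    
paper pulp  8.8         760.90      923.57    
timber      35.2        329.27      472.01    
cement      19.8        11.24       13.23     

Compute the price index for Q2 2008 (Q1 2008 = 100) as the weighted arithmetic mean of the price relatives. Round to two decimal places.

131.89

fertiliser: 36.2 × (398.33/303.95) = 36.2 × 1.310512 = 47.4405
paper pulp: 8.8 × (923.57/760.90) = 8.8 × 1.213786 = 10.6813
timber: 35.2 × (472.01/329.27) = 35.2 × 1.433504 = 50.4594
cement: 19.8 × (13.23/11.24) = 19.8 × 1.177046 = 23.3055
Index = Σ wᵢ·(p₁ᵢ/p₀ᵢ) = 47.4405 + 10.6813 + 50.4594 + 23.3055 = 131.8867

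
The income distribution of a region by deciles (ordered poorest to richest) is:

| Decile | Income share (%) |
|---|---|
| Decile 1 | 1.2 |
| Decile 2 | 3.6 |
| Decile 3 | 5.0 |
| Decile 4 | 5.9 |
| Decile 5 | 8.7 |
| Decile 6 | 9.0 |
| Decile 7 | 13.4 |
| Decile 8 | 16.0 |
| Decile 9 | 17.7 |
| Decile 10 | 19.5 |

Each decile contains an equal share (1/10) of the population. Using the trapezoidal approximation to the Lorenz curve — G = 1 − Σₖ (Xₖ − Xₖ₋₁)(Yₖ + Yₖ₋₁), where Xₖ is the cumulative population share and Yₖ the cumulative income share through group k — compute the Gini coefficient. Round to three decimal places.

Cumulative income shares Yₖ: 0.0120, 0.0480, 0.0980, 0.1570, 0.2440, 0.3340, 0.4680, 0.6280, 0.8050, 1.0000
Σ (Xₖ−Xₖ₋₁)(Yₖ+Yₖ₋₁) = (1/10)(0.0120+0.0000) + (1/10)(0.0480+0.0120) + (1/10)(0.0980+0.0480) + (1/10)(0.1570+0.0980) + (1/10)(0.2440+0.1570) + (1/10)(0.3340+0.2440) + (1/10)(0.4680+0.3340) + (1/10)(0.6280+0.4680) + (1/10)(0.8050+0.6280) + (1/10)(1.0000+0.8050)
  = 0.0012 + 0.0060 + 0.0146 + 0.0255 + 0.0401 + 0.0578 + 0.0802 + 0.1096 + 0.1433 + 0.1805 = 0.6588
G = 1 − 0.6588 = 0.3412

0.341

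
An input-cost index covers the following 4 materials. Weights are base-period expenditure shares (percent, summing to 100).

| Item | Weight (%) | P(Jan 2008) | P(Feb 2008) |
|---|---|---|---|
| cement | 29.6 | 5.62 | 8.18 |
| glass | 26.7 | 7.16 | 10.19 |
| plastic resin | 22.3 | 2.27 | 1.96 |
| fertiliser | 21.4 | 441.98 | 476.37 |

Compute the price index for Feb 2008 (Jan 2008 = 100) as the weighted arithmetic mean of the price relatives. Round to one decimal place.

cement: 29.6 × (8.18/5.62) = 29.6 × 1.455516 = 43.0833
glass: 26.7 × (10.19/7.16) = 26.7 × 1.423184 = 37.9990
plastic resin: 22.3 × (1.96/2.27) = 22.3 × 0.863436 = 19.2546
fertiliser: 21.4 × (476.37/441.98) = 21.4 × 1.077809 = 23.0651
Index = Σ wᵢ·(p₁ᵢ/p₀ᵢ) = 43.0833 + 37.9990 + 19.2546 + 23.0651 = 123.4020

123.4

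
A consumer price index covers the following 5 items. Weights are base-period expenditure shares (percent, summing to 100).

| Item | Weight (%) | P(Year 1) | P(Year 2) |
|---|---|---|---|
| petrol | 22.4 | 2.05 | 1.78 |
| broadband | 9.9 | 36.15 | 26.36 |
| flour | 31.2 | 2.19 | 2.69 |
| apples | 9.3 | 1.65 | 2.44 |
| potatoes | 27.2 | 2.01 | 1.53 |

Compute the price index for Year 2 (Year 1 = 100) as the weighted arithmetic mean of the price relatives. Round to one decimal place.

petrol: 22.4 × (1.78/2.05) = 22.4 × 0.868293 = 19.4498
broadband: 9.9 × (26.36/36.15) = 9.9 × 0.729184 = 7.2189
flour: 31.2 × (2.69/2.19) = 31.2 × 1.228311 = 38.3233
apples: 9.3 × (2.44/1.65) = 9.3 × 1.478788 = 13.7527
potatoes: 27.2 × (1.53/2.01) = 27.2 × 0.761194 = 20.7045
Index = Σ wᵢ·(p₁ᵢ/p₀ᵢ) = 19.4498 + 7.2189 + 38.3233 + 13.7527 + 20.7045 = 99.4492

99.4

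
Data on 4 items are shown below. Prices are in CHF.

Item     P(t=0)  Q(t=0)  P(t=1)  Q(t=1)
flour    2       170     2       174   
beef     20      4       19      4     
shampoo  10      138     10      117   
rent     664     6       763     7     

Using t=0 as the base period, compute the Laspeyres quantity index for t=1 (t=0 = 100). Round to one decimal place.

108.0

Laspeyres quantity index uses base-period prices as weights.
ΣP(t=0)·Q(t=1) = 2×174 + 20×4 + 10×117 + 664×7 = 348 + 80 + 1170 + 4648 = 6246
ΣP(t=0)·Q(t=0) = 2×170 + 20×4 + 10×138 + 664×6 = 340 + 80 + 1380 + 3984 = 5784
Index = 6246 / 5784 × 100 = 107.9876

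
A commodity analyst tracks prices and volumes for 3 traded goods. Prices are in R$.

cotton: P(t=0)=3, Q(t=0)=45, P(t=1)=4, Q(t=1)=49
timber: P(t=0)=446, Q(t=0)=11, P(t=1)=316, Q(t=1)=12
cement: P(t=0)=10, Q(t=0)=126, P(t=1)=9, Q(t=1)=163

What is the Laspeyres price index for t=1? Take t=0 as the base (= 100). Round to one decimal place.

76.0

Laspeyres price index uses base-period quantities as weights.
ΣP(t=1)·Q(t=0) = 4×45 + 316×11 + 9×126 = 180 + 3476 + 1134 = 4790
ΣP(t=0)·Q(t=0) = 3×45 + 446×11 + 10×126 = 135 + 4906 + 1260 = 6301
Index = 4790 / 6301 × 100 = 76.0197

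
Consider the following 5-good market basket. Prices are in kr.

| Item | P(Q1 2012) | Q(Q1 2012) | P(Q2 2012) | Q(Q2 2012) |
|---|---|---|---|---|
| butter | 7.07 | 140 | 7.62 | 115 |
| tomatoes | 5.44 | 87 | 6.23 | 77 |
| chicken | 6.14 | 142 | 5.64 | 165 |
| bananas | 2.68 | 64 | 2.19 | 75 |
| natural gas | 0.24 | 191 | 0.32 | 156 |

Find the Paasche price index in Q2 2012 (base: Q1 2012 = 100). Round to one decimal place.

Paasche price index uses current-period quantities as weights.
ΣP(Q2 2012)·Q(Q2 2012) = 7.62×115 + 6.23×77 + 5.64×165 + 2.19×75 + 0.32×156 = 876.3 + 479.71 + 930.6 + 164.25 + 49.92 = 2500.78
ΣP(Q1 2012)·Q(Q2 2012) = 7.07×115 + 5.44×77 + 6.14×165 + 2.68×75 + 0.24×156 = 813.05 + 418.88 + 1013.1 + 201 + 37.44 = 2483.47
Index = 2500.78 / 2483.47 × 100 = 100.6970

100.7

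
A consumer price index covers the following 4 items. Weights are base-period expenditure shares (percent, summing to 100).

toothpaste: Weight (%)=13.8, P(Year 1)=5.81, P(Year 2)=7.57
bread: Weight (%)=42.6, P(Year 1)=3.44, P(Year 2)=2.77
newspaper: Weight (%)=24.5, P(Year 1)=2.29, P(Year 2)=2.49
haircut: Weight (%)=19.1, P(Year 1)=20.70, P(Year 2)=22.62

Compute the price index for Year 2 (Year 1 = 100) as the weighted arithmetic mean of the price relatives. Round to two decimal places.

toothpaste: 13.8 × (7.57/5.81) = 13.8 × 1.302926 = 17.9804
bread: 42.6 × (2.77/3.44) = 42.6 × 0.805233 = 34.3029
newspaper: 24.5 × (2.49/2.29) = 24.5 × 1.087336 = 26.6397
haircut: 19.1 × (22.62/20.70) = 19.1 × 1.092754 = 20.8716
Index = Σ wᵢ·(p₁ᵢ/p₀ᵢ) = 17.9804 + 34.3029 + 26.6397 + 20.8716 = 99.7946

99.79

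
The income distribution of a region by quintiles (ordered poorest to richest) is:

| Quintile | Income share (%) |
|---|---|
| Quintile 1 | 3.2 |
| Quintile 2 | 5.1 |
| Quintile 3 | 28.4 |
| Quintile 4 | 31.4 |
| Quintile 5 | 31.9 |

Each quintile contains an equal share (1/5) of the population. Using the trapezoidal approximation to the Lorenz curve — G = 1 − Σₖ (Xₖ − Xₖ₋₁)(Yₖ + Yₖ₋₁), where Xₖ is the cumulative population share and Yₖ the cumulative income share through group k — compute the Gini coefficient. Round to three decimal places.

0.335

Cumulative income shares Yₖ: 0.0320, 0.0830, 0.3670, 0.6810, 1.0000
Σ (Xₖ−Xₖ₋₁)(Yₖ+Yₖ₋₁) = (1/5)(0.0320+0.0000) + (1/5)(0.0830+0.0320) + (1/5)(0.3670+0.0830) + (1/5)(0.6810+0.3670) + (1/5)(1.0000+0.6810)
  = 0.0064 + 0.0230 + 0.0900 + 0.2096 + 0.3362 = 0.6652
G = 1 − 0.6652 = 0.3348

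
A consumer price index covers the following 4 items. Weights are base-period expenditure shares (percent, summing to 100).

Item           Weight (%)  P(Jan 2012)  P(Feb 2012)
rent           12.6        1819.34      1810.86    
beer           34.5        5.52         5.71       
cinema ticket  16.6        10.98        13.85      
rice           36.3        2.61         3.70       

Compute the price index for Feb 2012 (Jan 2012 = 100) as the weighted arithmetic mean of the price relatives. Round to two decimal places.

120.63

rent: 12.6 × (1810.86/1819.34) = 12.6 × 0.995339 = 12.5413
beer: 34.5 × (5.71/5.52) = 34.5 × 1.034420 = 35.6875
cinema ticket: 16.6 × (13.85/10.98) = 16.6 × 1.261384 = 20.9390
rice: 36.3 × (3.70/2.61) = 36.3 × 1.417625 = 51.4598
Index = Σ wᵢ·(p₁ᵢ/p₀ᵢ) = 12.5413 + 35.6875 + 20.9390 + 51.4598 = 120.6275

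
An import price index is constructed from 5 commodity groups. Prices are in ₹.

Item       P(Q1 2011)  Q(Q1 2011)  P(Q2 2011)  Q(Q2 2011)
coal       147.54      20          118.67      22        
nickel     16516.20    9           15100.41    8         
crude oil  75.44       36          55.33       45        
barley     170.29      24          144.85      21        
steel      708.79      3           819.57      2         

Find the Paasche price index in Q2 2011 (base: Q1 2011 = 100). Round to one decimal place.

90.8

Paasche price index uses current-period quantities as weights.
ΣP(Q2 2011)·Q(Q2 2011) = 118.67×22 + 15100.41×8 + 55.33×45 + 144.85×21 + 819.57×2 = 2610.74 + 120803.28 + 2489.85 + 3041.85 + 1639.14 = 130584.86
ΣP(Q1 2011)·Q(Q2 2011) = 147.54×22 + 16516.20×8 + 75.44×45 + 170.29×21 + 708.79×2 = 3245.88 + 132129.6 + 3394.8 + 3576.09 + 1417.58 = 143763.95
Index = 130584.86 / 143763.95 × 100 = 90.8328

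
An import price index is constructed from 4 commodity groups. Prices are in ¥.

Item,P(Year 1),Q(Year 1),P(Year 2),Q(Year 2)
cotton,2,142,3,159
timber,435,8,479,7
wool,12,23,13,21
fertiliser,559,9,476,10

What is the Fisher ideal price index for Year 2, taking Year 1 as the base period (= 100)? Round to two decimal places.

96.87

Laspeyres component (base-period weights):
ΣP(Year 2)Q(Year 1) = 3×142 + 479×8 + 13×23 + 476×9 = 426 + 3832 + 299 + 4284 = 8841
ΣP(Year 1)Q(Year 1) = 2×142 + 435×8 + 12×23 + 559×9 = 284 + 3480 + 276 + 5031 = 9071
L = 8841 / 9071 × 100 = 97.4644
Paasche component (current-period weights):
ΣP(Year 2)Q(Year 2) = 3×159 + 479×7 + 13×21 + 476×10 = 477 + 3353 + 273 + 4760 = 8863
ΣP(Year 1)Q(Year 2) = 2×159 + 435×7 + 12×21 + 559×10 = 318 + 3045 + 252 + 5590 = 9205
P = 8863 / 9205 × 100 = 96.2846
Fisher = √(L × P) = √(97.4644 × 96.2846) = 96.8727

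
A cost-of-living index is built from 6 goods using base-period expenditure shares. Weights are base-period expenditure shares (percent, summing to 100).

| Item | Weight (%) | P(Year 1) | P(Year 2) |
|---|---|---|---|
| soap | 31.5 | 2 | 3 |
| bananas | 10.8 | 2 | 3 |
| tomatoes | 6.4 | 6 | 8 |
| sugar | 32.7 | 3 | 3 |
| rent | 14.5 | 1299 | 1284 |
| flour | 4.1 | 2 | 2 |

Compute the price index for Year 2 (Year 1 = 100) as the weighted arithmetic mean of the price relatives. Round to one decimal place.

123.1

soap: 31.5 × (3/2) = 31.5 × 1.500000 = 47.2500
bananas: 10.8 × (3/2) = 10.8 × 1.500000 = 16.2000
tomatoes: 6.4 × (8/6) = 6.4 × 1.333333 = 8.5333
sugar: 32.7 × (3/3) = 32.7 × 1.000000 = 32.7000
rent: 14.5 × (1284/1299) = 14.5 × 0.988453 = 14.3326
flour: 4.1 × (2/2) = 4.1 × 1.000000 = 4.1000
Index = Σ wᵢ·(p₁ᵢ/p₀ᵢ) = 47.2500 + 16.2000 + 8.5333 + 32.7000 + 14.3326 + 4.1000 = 123.1159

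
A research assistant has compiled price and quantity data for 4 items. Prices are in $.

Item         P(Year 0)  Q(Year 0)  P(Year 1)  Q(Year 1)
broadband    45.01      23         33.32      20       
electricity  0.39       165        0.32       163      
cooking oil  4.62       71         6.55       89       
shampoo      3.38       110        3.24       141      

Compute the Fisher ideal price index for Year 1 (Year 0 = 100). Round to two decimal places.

93.05

Laspeyres component (base-period weights):
ΣP(Year 1)Q(Year 0) = 33.32×23 + 0.32×165 + 6.55×71 + 3.24×110 = 766.36 + 52.8 + 465.05 + 356.4 = 1640.61
ΣP(Year 0)Q(Year 0) = 45.01×23 + 0.39×165 + 4.62×71 + 3.38×110 = 1035.23 + 64.35 + 328.02 + 371.8 = 1799.4
L = 1640.61 / 1799.4 × 100 = 91.1754
Paasche component (current-period weights):
ΣP(Year 1)Q(Year 1) = 33.32×20 + 0.32×163 + 6.55×89 + 3.24×141 = 666.4 + 52.16 + 582.95 + 456.84 = 1758.35
ΣP(Year 0)Q(Year 1) = 45.01×20 + 0.39×163 + 4.62×89 + 3.38×141 = 900.2 + 63.57 + 411.18 + 476.58 = 1851.53
P = 1758.35 / 1851.53 × 100 = 94.9674
Fisher = √(L × P) = √(91.1754 × 94.9674) = 93.0521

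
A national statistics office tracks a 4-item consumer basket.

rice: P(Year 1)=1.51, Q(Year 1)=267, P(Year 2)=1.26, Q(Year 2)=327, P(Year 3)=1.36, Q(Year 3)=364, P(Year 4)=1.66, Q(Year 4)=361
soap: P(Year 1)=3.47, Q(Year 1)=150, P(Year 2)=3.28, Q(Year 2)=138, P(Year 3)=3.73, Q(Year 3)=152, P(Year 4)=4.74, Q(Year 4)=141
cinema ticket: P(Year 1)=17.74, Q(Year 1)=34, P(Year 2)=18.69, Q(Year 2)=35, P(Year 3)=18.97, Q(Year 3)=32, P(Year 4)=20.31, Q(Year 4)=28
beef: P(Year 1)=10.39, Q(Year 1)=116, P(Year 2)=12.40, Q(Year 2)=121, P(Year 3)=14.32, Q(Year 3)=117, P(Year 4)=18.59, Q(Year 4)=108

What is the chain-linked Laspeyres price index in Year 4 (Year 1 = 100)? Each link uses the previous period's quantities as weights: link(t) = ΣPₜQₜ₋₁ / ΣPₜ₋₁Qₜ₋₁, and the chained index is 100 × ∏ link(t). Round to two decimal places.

Link Year 1→Year 2:
ΣP(Year 2)Q(Year 1) = 1.26×267 + 3.28×150 + 18.69×34 + 12.40×116 = 336.42 + 492 + 635.46 + 1438.4 = 2902.28
ΣP(Year 1)Q(Year 1) = 1.51×267 + 3.47×150 + 17.74×34 + 10.39×116 = 403.17 + 520.5 + 603.16 + 1205.24 = 2732.07
link = 2902.28/2732.07 = 1.062301
Link Year 2→Year 3:
ΣP(Year 3)Q(Year 2) = 1.36×327 + 3.73×138 + 18.97×35 + 14.32×121 = 444.72 + 514.74 + 663.95 + 1732.72 = 3356.13
ΣP(Year 2)Q(Year 2) = 1.26×327 + 3.28×138 + 18.69×35 + 12.40×121 = 412.02 + 452.64 + 654.15 + 1500.4 = 3019.21
link = 3356.13/3019.21 = 1.111592
Link Year 3→Year 4:
ΣP(Year 4)Q(Year 3) = 1.66×364 + 4.74×152 + 20.31×32 + 18.59×117 = 604.24 + 720.48 + 649.92 + 2175.03 = 4149.67
ΣP(Year 3)Q(Year 3) = 1.36×364 + 3.73×152 + 18.97×32 + 14.32×117 = 495.04 + 566.96 + 607.04 + 1675.44 = 3344.48
link = 4149.67/3344.48 = 1.240752
Chained index = 100 × 1.062301 × 1.111592 × 1.240752 = 146.5136

146.51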